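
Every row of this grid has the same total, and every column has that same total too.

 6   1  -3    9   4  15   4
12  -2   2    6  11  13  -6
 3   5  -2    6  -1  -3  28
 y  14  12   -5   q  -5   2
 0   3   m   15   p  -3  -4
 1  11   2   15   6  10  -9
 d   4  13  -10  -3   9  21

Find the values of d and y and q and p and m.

Rows 1 and 2 both sum to 36, so that's the common total.
The known cells in column 3 total 24, leaving 36 − 24 = 12 for the blank.
The known cells in row 5 total 23, leaving 36 − 23 = 13 for the blank.
The known cells in column 5 total 30, leaving 36 − 30 = 6 for the blank.
The known cells in row 4 total 24, leaving 36 − 24 = 12 for the blank.
The known cells in row 7 total 34, leaving 36 − 34 = 2 for the blank.

d = 2, y = 12, q = 6, p = 13, m = 12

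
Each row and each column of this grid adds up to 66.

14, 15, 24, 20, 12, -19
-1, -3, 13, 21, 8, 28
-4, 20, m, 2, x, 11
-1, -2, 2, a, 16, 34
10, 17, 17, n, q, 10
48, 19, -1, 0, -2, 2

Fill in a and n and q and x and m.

a = 17, n = 6, q = 6, x = 26, m = 11

Row 4 has -1 − 2 + 2 + 16 + 34 = 49; the blank must be 66 − 49 = 17.
Column 4 has 20 + 21 + 2 + 17 + 0 = 60; the blank must be 66 − 60 = 6.
Row 5 has 10 + 17 + 17 + 6 + 10 = 60; the blank must be 66 − 60 = 6.
Column 5 has 12 + 8 + 16 + 6 − 2 = 40; the blank must be 66 − 40 = 26.
Row 3 has -4 + 20 + 2 + 26 + 11 = 55; the blank must be 66 − 55 = 11.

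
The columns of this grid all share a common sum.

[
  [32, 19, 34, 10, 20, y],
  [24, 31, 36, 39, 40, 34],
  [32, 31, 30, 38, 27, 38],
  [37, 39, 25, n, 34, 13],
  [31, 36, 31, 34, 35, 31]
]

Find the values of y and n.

Column 3 sums to 156 and so does column 5; that's the common total.
In column 6 the known cells total 116, leaving 156 − 116 = 40.
In column 4 the known cells total 121, leaving 156 − 121 = 35.

y = 40, n = 35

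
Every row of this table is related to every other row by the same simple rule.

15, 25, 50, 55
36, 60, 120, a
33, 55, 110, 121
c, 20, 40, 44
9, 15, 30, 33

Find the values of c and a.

Each row is a constant multiple of every other row — this is a multiplication table with the headers hidden.
Row 4 is 40/50 = 4/5 times row 1, so its entry in column 1 is 15 × 4/5 = 12.
Row 2 is 120/50 = 12/5 times row 1, so its entry in column 4 is 55 × 12/5 = 132.

c = 12, a = 132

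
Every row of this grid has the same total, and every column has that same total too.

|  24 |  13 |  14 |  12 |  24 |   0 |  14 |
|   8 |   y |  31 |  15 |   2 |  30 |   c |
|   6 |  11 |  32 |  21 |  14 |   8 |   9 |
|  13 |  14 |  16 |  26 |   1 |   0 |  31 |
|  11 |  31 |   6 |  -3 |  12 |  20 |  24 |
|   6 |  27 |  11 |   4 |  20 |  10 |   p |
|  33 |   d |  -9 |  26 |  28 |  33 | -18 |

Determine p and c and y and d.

p = 23, c = 18, y = -3, d = 8

Rows 1 and 3 both sum to 101, so that's the common total.
The known cells in row 7 total 93, leaving 101 − 93 = 8 for the blank.
The known cells in column 2 total 104, leaving 101 − 104 = -3 for the blank.
The known cells in row 2 total 83, leaving 101 − 83 = 18 for the blank.
The known cells in row 6 total 78, leaving 101 − 78 = 23 for the blank.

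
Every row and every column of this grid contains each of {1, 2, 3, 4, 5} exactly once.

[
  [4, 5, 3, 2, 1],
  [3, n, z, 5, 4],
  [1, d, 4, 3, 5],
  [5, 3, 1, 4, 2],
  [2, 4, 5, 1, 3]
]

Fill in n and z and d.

For row 2, column 3: column 3 already has {1, 3, 4, 5}; that leaves 2.
Cell (2,2): row 2 already has {2, 3, 4, 5} → 1.
At (row 3, col 2): row 3 already has {1, 3, 4, 5}, so the value is 2.

n = 1, z = 2, d = 2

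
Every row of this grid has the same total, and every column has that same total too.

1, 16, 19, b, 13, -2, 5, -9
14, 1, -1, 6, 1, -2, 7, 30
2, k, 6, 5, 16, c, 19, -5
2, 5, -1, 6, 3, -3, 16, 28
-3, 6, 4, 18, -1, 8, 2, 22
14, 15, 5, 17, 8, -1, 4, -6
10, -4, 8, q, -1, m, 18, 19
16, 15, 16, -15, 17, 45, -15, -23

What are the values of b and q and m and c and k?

b = 13, q = 6, m = 0, c = 11, k = 2

Rows 2 and 4 both sum to 56, so that's the common total.
Column 2: 16 + 1 + 5 + 6 + 15 − 4 + 15 = 54, so its missing entry is 56 − 54 = 2.
Row 1: 1 + 16 + 19 + 13 − 2 + 5 − 9 = 43, so its missing entry is 56 − 43 = 13.
Column 4: 13 + 6 + 5 + 6 + 18 + 17 − 15 = 50, so its missing entry is 56 − 50 = 6.
Row 7: 10 − 4 + 8 + 6 − 1 + 18 + 19 = 56, so its missing entry is 56 − 56 = 0.
Row 3: 2 + 2 + 6 + 5 + 16 + 19 − 5 = 45, so its missing entry is 56 − 45 = 11.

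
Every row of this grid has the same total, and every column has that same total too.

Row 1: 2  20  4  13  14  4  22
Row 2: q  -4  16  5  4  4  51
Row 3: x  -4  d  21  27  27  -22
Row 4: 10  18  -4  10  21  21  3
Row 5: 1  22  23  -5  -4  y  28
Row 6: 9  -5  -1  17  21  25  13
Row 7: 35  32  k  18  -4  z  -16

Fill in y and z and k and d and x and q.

Rows 1 and 4 both sum to 79, so that's the common total.
Row 5 has 1 + 22 + 23 − 5 − 4 + 28 = 65; the blank must be 79 − 65 = 14.
Column 6 has 4 + 4 + 27 + 21 + 14 + 25 = 95; the blank must be 79 − 95 = -16.
Row 7 has 35 + 32 + 18 − 4 − 16 − 16 = 49; the blank must be 79 − 49 = 30.
Column 3 has 4 + 16 − 4 + 23 − 1 + 30 = 68; the blank must be 79 − 68 = 11.
Row 3 has -4 + 11 + 21 + 27 + 27 − 22 = 60; the blank must be 79 − 60 = 19.
Row 2 has -4 + 16 + 5 + 4 + 4 + 51 = 76; the blank must be 79 − 76 = 3.

y = 14, z = -16, k = 30, d = 11, x = 19, q = 3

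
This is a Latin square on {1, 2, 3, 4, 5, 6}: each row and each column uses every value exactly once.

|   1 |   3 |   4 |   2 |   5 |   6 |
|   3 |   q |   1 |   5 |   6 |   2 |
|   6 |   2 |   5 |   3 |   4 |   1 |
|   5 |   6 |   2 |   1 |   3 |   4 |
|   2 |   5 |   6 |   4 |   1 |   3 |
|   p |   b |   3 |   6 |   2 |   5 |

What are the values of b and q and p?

b = 1, q = 4, p = 4

Cell (2,2): row 2 already has {1, 2, 3, 5, 6} → 4.
For row 6, column 1: column 1 already has {1, 2, 3, 5, 6}; that leaves 4.
At (row 6, col 2): row 6 already has {2, 3, 4, 5, 6}, so the value is 1.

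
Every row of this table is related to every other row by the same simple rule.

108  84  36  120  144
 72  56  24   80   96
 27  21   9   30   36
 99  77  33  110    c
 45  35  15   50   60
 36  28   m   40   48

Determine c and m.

c = 132, m = 12

Each row is a constant multiple of every other row — this is a multiplication table with the headers hidden.
Row 4 is 77/84 = 11/12 times row 1, so its entry in column 5 is 144 × 11/12 = 132.
Row 6 is 28/84 = 1/3 times row 1, so its entry in column 3 is 36 × 1/3 = 12.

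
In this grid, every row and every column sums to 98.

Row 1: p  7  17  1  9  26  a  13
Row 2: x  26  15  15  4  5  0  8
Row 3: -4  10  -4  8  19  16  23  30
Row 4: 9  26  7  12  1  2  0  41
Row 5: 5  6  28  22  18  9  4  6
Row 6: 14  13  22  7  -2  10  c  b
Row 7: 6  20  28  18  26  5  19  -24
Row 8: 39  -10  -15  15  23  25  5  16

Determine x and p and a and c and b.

Column 8 has 13 + 8 + 30 + 41 + 6 − 24 + 16 = 90; the blank must be 98 − 90 = 8.
Row 6 has 14 + 13 + 22 + 7 − 2 + 10 + 8 = 72; the blank must be 98 − 72 = 26.
Column 7 has 0 + 23 + 0 + 4 + 26 + 19 + 5 = 77; the blank must be 98 − 77 = 21.
Row 1 has 7 + 17 + 1 + 9 + 26 + 21 + 13 = 94; the blank must be 98 − 94 = 4.
Row 2 has 26 + 15 + 15 + 4 + 5 + 0 + 8 = 73; the blank must be 98 − 73 = 25.

x = 25, p = 4, a = 21, c = 26, b = 8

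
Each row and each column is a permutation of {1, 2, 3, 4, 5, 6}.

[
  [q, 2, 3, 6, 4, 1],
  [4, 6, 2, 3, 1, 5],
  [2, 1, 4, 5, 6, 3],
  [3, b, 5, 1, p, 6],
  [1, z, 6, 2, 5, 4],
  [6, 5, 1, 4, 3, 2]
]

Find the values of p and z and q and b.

p = 2, z = 3, q = 5, b = 4

Cell (5,2): row 5 already has {1, 2, 4, 5, 6} → 3.
Cell (4,2): column 2 already has {1, 2, 3, 5, 6} → 4.
Cell (4,5): row 4 already has {1, 3, 4, 5, 6} → 2.
For row 1, column 1: row 1 already has {1, 2, 3, 4, 6}; that leaves 5.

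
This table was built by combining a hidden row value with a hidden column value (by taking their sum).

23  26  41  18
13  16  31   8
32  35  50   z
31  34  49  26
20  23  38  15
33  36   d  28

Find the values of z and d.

z = 27, d = 51

The difference between any two rows is the same in every column — this is an addition table with the headers hidden.
Row 3 minus row 1 is 32 − 23 = 9, so its entry in column 4 is 18 + 9 = 27.
Row 6 minus row 1 is 33 − 23 = 10, so its entry in column 3 is 41 + 10 = 51.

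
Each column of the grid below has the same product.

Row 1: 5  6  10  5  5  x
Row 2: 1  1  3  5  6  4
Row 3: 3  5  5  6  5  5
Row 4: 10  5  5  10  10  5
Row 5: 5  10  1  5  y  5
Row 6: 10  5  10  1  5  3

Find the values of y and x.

Columns 2 and 3 each multiply to 7500, so every column has product 7500.
Column 5: 5×6×5×10×5 = 7500, so the missing entry is 7500 ÷ 7500 = 1.
Column 6: 4×5×5×5×3 = 1500, so the missing entry is 7500 ÷ 1500 = 5.

y = 1, x = 5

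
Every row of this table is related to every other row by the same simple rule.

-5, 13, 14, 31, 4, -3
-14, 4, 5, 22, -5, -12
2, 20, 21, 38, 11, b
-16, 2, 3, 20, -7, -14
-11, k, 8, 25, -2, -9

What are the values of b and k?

b = 4, k = 7

The difference between any two rows is the same in every column — this is an addition table with the headers hidden.
Row 3 minus row 1 is 21 − 14 = 7, so its entry in column 6 is -3 + 7 = 4.
Row 5 minus row 1 is 8 − 14 = -6, so its entry in column 2 is 13 + (-6) = 7.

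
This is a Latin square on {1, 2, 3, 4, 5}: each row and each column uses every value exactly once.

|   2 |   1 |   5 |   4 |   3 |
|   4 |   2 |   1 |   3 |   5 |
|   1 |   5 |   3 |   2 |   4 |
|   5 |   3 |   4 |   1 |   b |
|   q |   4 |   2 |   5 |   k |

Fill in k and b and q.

k = 1, b = 2, q = 3

Cell (5,1): column 1 already has {1, 2, 4, 5} → 3.
Cell (5,5): row 5 already has {2, 3, 4, 5} → 1.
For row 4, column 5: row 4 already has {1, 3, 4, 5}; that leaves 2.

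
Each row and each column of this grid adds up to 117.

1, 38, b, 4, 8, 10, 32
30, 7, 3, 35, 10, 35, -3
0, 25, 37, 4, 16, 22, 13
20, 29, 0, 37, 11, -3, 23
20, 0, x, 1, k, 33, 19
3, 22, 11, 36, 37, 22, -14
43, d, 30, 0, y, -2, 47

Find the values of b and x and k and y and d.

Column 2: 38 + 7 + 25 + 29 + 0 + 22 = 121, so its missing entry is 117 − 121 = -4.
Row 7: 43 − 4 + 30 + 0 − 2 + 47 = 114, so its missing entry is 117 − 114 = 3.
Column 5: 8 + 10 + 16 + 11 + 37 + 3 = 85, so its missing entry is 117 − 85 = 32.
Row 5: 20 + 0 + 1 + 32 + 33 + 19 = 105, so its missing entry is 117 − 105 = 12.
Row 1: 1 + 38 + 4 + 8 + 10 + 32 = 93, so its missing entry is 117 − 93 = 24.

b = 24, x = 12, k = 32, y = 3, d = -4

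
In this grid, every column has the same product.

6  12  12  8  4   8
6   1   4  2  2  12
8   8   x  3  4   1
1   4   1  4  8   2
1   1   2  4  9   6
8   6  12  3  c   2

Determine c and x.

c = 1, x = 2

Columns 1 and 2 each multiply to 2304, so every column has product 2304.
Column 5: 4×2×4×8×9 = 2304, so the missing entry is 2304 ÷ 2304 = 1.
Column 3: 12×4×1×2×12 = 1152, so the missing entry is 2304 ÷ 1152 = 2.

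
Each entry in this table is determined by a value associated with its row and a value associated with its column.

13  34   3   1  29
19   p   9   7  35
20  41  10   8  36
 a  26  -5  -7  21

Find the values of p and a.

p = 40, a = 5

The difference between any two rows is the same in every column — this is an addition table with the headers hidden.
Row 2 minus row 1 is 35 − 29 = 6, so its entry in column 2 is 34 + 6 = 40.
Row 4 minus row 1 is 21 − 29 = -8, so its entry in column 1 is 13 + (-8) = 5.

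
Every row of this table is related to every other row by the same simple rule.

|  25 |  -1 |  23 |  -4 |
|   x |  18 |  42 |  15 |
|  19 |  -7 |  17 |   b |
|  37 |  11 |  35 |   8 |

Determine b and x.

b = -10, x = 44

The difference between any two rows is the same in every column — this is an addition table with the headers hidden.
Row 3 minus row 1 is 17 − 23 = -6, so its entry in column 4 is -4 + (-6) = -10.
Row 2 minus row 1 is 42 − 23 = 19, so its entry in column 1 is 25 + 19 = 44.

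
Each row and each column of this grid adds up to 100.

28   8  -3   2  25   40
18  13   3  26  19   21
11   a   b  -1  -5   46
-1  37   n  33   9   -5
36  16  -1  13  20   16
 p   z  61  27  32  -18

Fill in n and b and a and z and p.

The known cells in column 1 total 92, leaving 100 − 92 = 8 for the blank.
The known cells in row 6 total 110, leaving 100 − 110 = -10 for the blank.
The known cells in column 2 total 64, leaving 100 − 64 = 36 for the blank.
The known cells in row 3 total 87, leaving 100 − 87 = 13 for the blank.
The known cells in row 4 total 73, leaving 100 − 73 = 27 for the blank.

n = 27, b = 13, a = 36, z = -10, p = 8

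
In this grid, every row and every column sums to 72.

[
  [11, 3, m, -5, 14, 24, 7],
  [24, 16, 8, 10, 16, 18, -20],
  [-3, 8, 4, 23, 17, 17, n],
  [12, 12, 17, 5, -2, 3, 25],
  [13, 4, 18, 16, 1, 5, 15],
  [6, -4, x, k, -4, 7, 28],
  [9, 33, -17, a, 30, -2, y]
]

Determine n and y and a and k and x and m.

Row 1: 11 + 3 − 5 + 14 + 24 + 7 = 54, so its missing entry is 72 − 54 = 18.
Row 3: -3 + 8 + 4 + 23 + 17 + 17 = 66, so its missing entry is 72 − 66 = 6.
Column 7: 7 − 20 + 6 + 25 + 15 + 28 = 61, so its missing entry is 72 − 61 = 11.
Row 7: 9 + 33 − 17 + 30 − 2 + 11 = 64, so its missing entry is 72 − 64 = 8.
Column 4: -5 + 10 + 23 + 5 + 16 + 8 = 57, so its missing entry is 72 − 57 = 15.
Row 6: 6 − 4 + 15 − 4 + 7 + 28 = 48, so its missing entry is 72 − 48 = 24.

n = 6, y = 11, a = 8, k = 15, x = 24, m = 18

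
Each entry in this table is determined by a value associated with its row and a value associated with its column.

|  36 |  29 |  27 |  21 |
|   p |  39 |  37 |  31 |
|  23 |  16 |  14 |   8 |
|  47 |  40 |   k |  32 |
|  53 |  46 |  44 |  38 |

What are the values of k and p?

The difference between any two rows is the same in every column — this is an addition table with the headers hidden.
Row 4 minus row 1 is 32 − 21 = 11, so its entry in column 3 is 27 + 11 = 38.
Row 2 minus row 1 is 31 − 21 = 10, so its entry in column 1 is 36 + 10 = 46.

k = 38, p = 46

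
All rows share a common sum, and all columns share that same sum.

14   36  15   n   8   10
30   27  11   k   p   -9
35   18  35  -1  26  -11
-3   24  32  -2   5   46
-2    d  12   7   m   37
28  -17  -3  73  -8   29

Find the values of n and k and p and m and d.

Rows 3 and 4 both sum to 102, so that's the common total.
Column 2 has 36 + 27 + 18 + 24 − 17 = 88; the blank must be 102 − 88 = 14.
Row 5 has -2 + 14 + 12 + 7 + 37 = 68; the blank must be 102 − 68 = 34.
Row 1 has 14 + 36 + 15 + 8 + 10 = 83; the blank must be 102 − 83 = 19.
Column 5 has 8 + 26 + 5 + 34 − 8 = 65; the blank must be 102 − 65 = 37.
Row 2 has 30 + 27 + 11 + 37 − 9 = 96; the blank must be 102 − 96 = 6.

n = 19, k = 6, p = 37, m = 34, d = 14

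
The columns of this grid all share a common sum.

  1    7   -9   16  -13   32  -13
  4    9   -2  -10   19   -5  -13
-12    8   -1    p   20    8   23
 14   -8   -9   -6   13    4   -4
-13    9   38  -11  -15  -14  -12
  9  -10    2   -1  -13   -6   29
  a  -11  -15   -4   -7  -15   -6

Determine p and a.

The complete columns each total 4.
Column 4 is missing 4 − (-16) = 20 (since 16 − 10 − 6 − 11 − 1 − 4 = -16).
Column 1 is missing 4 − 3 = 1 (since 1 + 4 − 12 + 14 − 13 + 9 = 3).

p = 20, a = 1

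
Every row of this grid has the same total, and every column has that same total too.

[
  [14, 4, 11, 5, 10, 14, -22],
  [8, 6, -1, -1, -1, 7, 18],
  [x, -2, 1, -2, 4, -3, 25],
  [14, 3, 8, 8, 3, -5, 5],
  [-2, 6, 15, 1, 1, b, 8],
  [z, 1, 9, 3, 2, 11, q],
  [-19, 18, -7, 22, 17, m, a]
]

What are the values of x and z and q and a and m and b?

Rows 1 and 2 both sum to 36, so that's the common total.
Row 3: -2 + 1 − 2 + 4 − 3 + 25 = 23, so its missing entry is 36 − 23 = 13.
Row 5: -2 + 6 + 15 + 1 + 1 + 8 = 29, so its missing entry is 36 − 29 = 7.
Column 6: 14 + 7 − 3 − 5 + 7 + 11 = 31, so its missing entry is 36 − 31 = 5.
Column 1: 14 + 8 + 13 + 14 − 2 − 19 = 28, so its missing entry is 36 − 28 = 8.
Row 6: 8 + 1 + 9 + 3 + 2 + 11 = 34, so its missing entry is 36 − 34 = 2.
Row 7: -19 + 18 − 7 + 22 + 17 + 5 = 36, so its missing entry is 36 − 36 = 0.

x = 13, z = 8, q = 2, a = 0, m = 5, b = 7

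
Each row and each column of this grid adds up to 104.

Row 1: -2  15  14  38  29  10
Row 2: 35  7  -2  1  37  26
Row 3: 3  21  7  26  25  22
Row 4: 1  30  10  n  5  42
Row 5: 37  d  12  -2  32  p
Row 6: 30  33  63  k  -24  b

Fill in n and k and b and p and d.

n = 16, k = 25, b = -23, p = 27, d = -2

Row 4: 1 + 30 + 10 + 5 + 42 = 88, so its missing entry is 104 − 88 = 16.
Column 4: 38 + 1 + 26 + 16 − 2 = 79, so its missing entry is 104 − 79 = 25.
Row 6: 30 + 33 + 63 + 25 − 24 = 127, so its missing entry is 104 − 127 = -23.
Column 6: 10 + 26 + 22 + 42 − 23 = 77, so its missing entry is 104 − 77 = 27.
Row 5: 37 + 12 − 2 + 32 + 27 = 106, so its missing entry is 104 − 106 = -2.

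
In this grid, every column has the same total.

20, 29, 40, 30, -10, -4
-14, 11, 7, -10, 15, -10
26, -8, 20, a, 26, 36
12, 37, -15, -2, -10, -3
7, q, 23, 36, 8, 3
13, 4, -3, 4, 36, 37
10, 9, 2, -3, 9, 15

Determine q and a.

Columns 1 and 6 both add up to 74, so every column sums to 74.
Column 2: 29 + 11 − 8 + 37 + 4 + 9 = 82, so the missing entry is 74 − 82 = -8.
Column 4: 30 − 10 − 2 + 36 + 4 − 3 = 55, so the missing entry is 74 − 55 = 19.

q = -8, a = 19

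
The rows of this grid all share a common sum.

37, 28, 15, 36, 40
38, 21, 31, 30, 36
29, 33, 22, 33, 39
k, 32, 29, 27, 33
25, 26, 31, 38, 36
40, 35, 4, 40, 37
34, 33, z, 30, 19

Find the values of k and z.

k = 35, z = 40

The complete rows each total 156.
Row 4 is missing 156 − 121 = 35 (since 32 + 29 + 27 + 33 = 121).
Row 7 is missing 156 − 116 = 40 (since 34 + 33 + 30 + 19 = 116).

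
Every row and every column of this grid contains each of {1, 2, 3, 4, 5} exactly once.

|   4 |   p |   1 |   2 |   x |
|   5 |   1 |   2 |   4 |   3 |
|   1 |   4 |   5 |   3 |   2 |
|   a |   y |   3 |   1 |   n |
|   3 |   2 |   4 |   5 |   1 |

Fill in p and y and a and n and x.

p = 3, y = 5, a = 2, n = 4, x = 5

For row 4, column 1: column 1 already has {1, 3, 4, 5}; that leaves 2.
For row 1, column 5: row 1 is missing {3, 5} and column 5 is missing {4, 5}; that leaves 5.
For row 1, column 2: row 1 already has {1, 2, 4, 5}; that leaves 3.
For row 4, column 5: column 5 already has {1, 2, 3, 5}; that leaves 4.
Cell (4,2): row 4 already has {1, 2, 3, 4} → 5.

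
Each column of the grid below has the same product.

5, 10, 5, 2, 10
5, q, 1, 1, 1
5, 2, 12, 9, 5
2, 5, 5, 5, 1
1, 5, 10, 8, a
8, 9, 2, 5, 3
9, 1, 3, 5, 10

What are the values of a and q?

Columns 1 and 3 each multiply to 18000, so every column has product 18000.
Column 5: 10×1×5×1×3×10 = 1500, so the missing entry is 18000 ÷ 1500 = 12.
Column 2: 10×2×5×5×9×1 = 4500, so the missing entry is 18000 ÷ 4500 = 4.

a = 12, q = 4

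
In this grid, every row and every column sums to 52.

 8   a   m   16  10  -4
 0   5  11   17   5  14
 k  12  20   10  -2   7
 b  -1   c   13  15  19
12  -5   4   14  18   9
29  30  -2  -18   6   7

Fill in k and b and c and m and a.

The known cells in column 2 total 41, leaving 52 − 41 = 11 for the blank.
The known cells in row 3 total 47, leaving 52 − 47 = 5 for the blank.
The known cells in column 1 total 54, leaving 52 − 54 = -2 for the blank.
The known cells in row 1 total 41, leaving 52 − 41 = 11 for the blank.
The known cells in row 4 total 44, leaving 52 − 44 = 8 for the blank.

k = 5, b = -2, c = 8, m = 11, a = 11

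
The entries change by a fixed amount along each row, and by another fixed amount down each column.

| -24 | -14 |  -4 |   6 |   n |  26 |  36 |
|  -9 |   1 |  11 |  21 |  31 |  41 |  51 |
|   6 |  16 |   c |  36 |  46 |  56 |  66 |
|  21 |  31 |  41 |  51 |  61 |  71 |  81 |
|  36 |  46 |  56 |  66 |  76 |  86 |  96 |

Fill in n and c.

Along each row the entries change by 10 per step; down each column they change by 15.
Row 1: from -24 at column 1, stepping by 10 to column 5 gives 16.
Row 3: from 6 at column 1, stepping by 10 to column 3 gives 26.

n = 16, c = 26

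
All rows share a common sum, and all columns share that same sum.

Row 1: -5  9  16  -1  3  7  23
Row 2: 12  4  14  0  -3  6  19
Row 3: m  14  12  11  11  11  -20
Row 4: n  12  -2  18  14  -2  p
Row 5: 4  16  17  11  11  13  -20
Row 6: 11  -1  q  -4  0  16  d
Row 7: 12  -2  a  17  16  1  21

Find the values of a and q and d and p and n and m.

Rows 1 and 2 both sum to 52, so that's the common total.
Row 7: 12 − 2 + 17 + 16 + 1 + 21 = 65, so its missing entry is 52 − 65 = -13.
Row 3: 14 + 12 + 11 + 11 + 11 − 20 = 39, so its missing entry is 52 − 39 = 13.
Column 1: -5 + 12 + 13 + 4 + 11 + 12 = 47, so its missing entry is 52 − 47 = 5.
Row 4: 5 + 12 − 2 + 18 + 14 − 2 = 45, so its missing entry is 52 − 45 = 7.
Column 7: 23 + 19 − 20 + 7 − 20 + 21 = 30, so its missing entry is 52 − 30 = 22.
Row 6: 11 − 1 − 4 + 0 + 16 + 22 = 44, so its missing entry is 52 − 44 = 8.

a = -13, q = 8, d = 22, p = 7, n = 5, m = 13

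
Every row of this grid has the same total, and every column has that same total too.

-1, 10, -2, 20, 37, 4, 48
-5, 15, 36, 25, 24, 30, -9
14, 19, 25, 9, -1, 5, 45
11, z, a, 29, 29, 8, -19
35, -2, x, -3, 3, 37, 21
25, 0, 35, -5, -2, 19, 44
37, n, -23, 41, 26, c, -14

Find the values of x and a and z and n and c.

x = 25, a = 20, z = 38, n = 36, c = 13

Rows 1 and 2 both sum to 116, so that's the common total.
The known cells in column 6 total 103, leaving 116 − 103 = 13 for the blank.
The known cells in row 7 total 80, leaving 116 − 80 = 36 for the blank.
The known cells in column 2 total 78, leaving 116 − 78 = 38 for the blank.
The known cells in row 5 total 91, leaving 116 − 91 = 25 for the blank.
The known cells in row 4 total 96, leaving 116 − 96 = 20 for the blank.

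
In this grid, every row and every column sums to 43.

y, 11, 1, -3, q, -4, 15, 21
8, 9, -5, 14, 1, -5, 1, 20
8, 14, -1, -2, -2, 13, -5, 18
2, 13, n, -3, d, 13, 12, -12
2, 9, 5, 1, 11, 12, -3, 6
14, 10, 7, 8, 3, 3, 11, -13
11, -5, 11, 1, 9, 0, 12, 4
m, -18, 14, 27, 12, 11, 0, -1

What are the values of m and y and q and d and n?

m = -2, y = 0, q = 2, d = 7, n = 11

The known cells in row 8 total 45, leaving 43 − 45 = -2 for the blank.
The known cells in column 1 total 43, leaving 43 − 43 = 0 for the blank.
The known cells in row 1 total 41, leaving 43 − 41 = 2 for the blank.
The known cells in column 5 total 36, leaving 43 − 36 = 7 for the blank.
The known cells in row 4 total 32, leaving 43 − 32 = 11 for the blank.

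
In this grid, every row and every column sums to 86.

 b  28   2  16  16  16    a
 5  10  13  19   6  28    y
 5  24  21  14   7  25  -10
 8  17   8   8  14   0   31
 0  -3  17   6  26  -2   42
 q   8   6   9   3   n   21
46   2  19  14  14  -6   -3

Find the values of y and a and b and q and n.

Column 6: 16 + 28 + 25 + 0 − 2 − 6 = 61, so its missing entry is 86 − 61 = 25.
Row 6: 8 + 6 + 9 + 3 + 25 + 21 = 72, so its missing entry is 86 − 72 = 14.
Column 1: 5 + 5 + 8 + 0 + 14 + 46 = 78, so its missing entry is 86 − 78 = 8.
Row 1: 8 + 28 + 2 + 16 + 16 + 16 = 86, so its missing entry is 86 − 86 = 0.
Row 2: 5 + 10 + 13 + 19 + 6 + 28 = 81, so its missing entry is 86 − 81 = 5.

y = 5, a = 0, b = 8, q = 14, n = 25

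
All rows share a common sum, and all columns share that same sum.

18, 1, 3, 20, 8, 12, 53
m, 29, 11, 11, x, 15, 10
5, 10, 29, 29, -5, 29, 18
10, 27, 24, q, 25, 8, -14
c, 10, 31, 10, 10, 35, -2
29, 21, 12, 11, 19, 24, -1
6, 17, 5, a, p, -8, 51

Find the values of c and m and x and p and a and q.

Rows 1 and 3 both sum to 115, so that's the common total.
The known cells in row 5 total 94, leaving 115 − 94 = 21 for the blank.
The known cells in row 4 total 80, leaving 115 − 80 = 35 for the blank.
The known cells in column 1 total 89, leaving 115 − 89 = 26 for the blank.
The known cells in row 2 total 102, leaving 115 − 102 = 13 for the blank.
The known cells in column 5 total 70, leaving 115 − 70 = 45 for the blank.
The known cells in row 7 total 116, leaving 115 − 116 = -1 for the blank.

c = 21, m = 26, x = 13, p = 45, a = -1, q = 35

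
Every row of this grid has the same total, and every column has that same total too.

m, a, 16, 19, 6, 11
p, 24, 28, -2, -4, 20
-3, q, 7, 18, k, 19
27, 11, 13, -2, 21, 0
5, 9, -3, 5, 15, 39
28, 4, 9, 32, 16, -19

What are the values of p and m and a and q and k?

p = 4, m = 9, a = 9, q = 13, k = 16

Rows 4 and 5 both sum to 70, so that's the common total.
Column 5 has 6 − 4 + 21 + 15 + 16 = 54; the blank must be 70 − 54 = 16.
Row 3 has -3 + 7 + 18 + 16 + 19 = 57; the blank must be 70 − 57 = 13.
Column 2 has 24 + 13 + 11 + 9 + 4 = 61; the blank must be 70 − 61 = 9.
Row 1 has 9 + 16 + 19 + 6 + 11 = 61; the blank must be 70 − 61 = 9.
Row 2 has 24 + 28 − 2 − 4 + 20 = 66; the blank must be 70 − 66 = 4.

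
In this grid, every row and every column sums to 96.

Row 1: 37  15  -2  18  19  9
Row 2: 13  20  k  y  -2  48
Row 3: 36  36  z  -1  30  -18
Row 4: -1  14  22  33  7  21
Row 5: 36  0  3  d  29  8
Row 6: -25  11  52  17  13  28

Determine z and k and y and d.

z = 13, k = 8, y = 9, d = 20

The known cells in row 5 total 76, leaving 96 − 76 = 20 for the blank.
The known cells in column 4 total 87, leaving 96 − 87 = 9 for the blank.
The known cells in row 2 total 88, leaving 96 − 88 = 8 for the blank.
The known cells in row 3 total 83, leaving 96 − 83 = 13 for the blank.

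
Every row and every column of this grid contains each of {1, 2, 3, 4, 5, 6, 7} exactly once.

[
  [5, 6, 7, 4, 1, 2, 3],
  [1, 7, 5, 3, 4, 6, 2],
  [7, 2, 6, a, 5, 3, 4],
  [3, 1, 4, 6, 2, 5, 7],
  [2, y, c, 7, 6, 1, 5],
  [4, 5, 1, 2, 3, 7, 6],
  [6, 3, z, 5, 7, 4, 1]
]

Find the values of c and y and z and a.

c = 3, y = 4, z = 2, a = 1

For row 3, column 4: row 3 already has {2, 3, 4, 5, 6, 7}; that leaves 1.
For row 7, column 3: row 7 already has {1, 3, 4, 5, 6, 7}; that leaves 2.
For row 5, column 2: column 2 already has {1, 2, 3, 5, 6, 7}; that leaves 4.
Cell (5,3): row 5 already has {1, 2, 4, 5, 6, 7} → 3.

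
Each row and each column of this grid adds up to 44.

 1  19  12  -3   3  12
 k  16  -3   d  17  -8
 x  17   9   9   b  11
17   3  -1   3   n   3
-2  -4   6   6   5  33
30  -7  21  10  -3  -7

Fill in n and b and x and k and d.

Row 4 has 17 + 3 − 1 + 3 + 3 = 25; the blank must be 44 − 25 = 19.
Column 5 has 3 + 17 + 19 + 5 − 3 = 41; the blank must be 44 − 41 = 3.
Row 3 has 17 + 9 + 9 + 3 + 11 = 49; the blank must be 44 − 49 = -5.
Column 1 has 1 − 5 + 17 − 2 + 30 = 41; the blank must be 44 − 41 = 3.
Row 2 has 3 + 16 − 3 + 17 − 8 = 25; the blank must be 44 − 25 = 19.

n = 19, b = 3, x = -5, k = 3, d = 19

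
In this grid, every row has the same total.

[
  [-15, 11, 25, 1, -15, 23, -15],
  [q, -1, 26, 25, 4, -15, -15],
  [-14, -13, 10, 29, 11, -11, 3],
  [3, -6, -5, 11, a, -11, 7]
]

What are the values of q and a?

q = -9, a = 16

The complete rows each total 15.
Row 2 is missing 15 − 24 = -9 (since -1 + 26 + 25 + 4 − 15 − 15 = 24).
Row 4 is missing 15 − (-1) = 16 (since 3 − 6 − 5 + 11 − 11 + 7 = -1).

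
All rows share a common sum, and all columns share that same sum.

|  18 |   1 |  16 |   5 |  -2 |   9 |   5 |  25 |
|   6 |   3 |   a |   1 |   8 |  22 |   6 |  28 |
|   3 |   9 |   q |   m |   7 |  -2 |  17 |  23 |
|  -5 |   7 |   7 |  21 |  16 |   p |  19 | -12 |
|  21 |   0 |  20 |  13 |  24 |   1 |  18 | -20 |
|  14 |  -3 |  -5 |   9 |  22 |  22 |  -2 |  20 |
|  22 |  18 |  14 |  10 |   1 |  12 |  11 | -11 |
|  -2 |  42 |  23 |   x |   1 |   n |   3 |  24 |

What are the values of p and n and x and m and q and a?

p = 24, n = -11, x = -3, m = 21, q = -1, a = 3

Rows 1 and 5 both sum to 77, so that's the common total.
Row 2 has 6 + 3 + 1 + 8 + 22 + 6 + 28 = 74; the blank must be 77 − 74 = 3.
Column 3 has 16 + 3 + 7 + 20 − 5 + 14 + 23 = 78; the blank must be 77 − 78 = -1.
Row 3 has 3 + 9 − 1 + 7 − 2 + 17 + 23 = 56; the blank must be 77 − 56 = 21.
Column 4 has 5 + 1 + 21 + 21 + 13 + 9 + 10 = 80; the blank must be 77 − 80 = -3.
Row 8 has -2 + 42 + 23 − 3 + 1 + 3 + 24 = 88; the blank must be 77 − 88 = -11.
Row 4 has -5 + 7 + 7 + 21 + 16 + 19 − 12 = 53; the blank must be 77 − 53 = 24.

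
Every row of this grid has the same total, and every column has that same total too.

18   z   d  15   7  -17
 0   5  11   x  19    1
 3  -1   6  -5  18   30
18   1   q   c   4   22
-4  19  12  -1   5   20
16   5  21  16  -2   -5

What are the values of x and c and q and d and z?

Rows 3 and 5 both sum to 51, so that's the common total.
Column 2: 5 − 1 + 1 + 19 + 5 = 29, so its missing entry is 51 − 29 = 22.
Row 1: 18 + 22 + 15 + 7 − 17 = 45, so its missing entry is 51 − 45 = 6.
Column 3: 6 + 11 + 6 + 12 + 21 = 56, so its missing entry is 51 − 56 = -5.
Row 4: 18 + 1 − 5 + 4 + 22 = 40, so its missing entry is 51 − 40 = 11.
Row 2: 0 + 5 + 11 + 19 + 1 = 36, so its missing entry is 51 − 36 = 15.

x = 15, c = 11, q = -5, d = 6, z = 22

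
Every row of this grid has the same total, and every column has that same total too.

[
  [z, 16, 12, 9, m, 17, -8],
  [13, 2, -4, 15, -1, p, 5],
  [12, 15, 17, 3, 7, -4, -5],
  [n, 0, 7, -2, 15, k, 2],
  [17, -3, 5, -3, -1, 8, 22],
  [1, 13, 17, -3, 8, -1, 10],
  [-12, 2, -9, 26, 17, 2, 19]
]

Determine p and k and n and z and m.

Rows 3 and 5 both sum to 45, so that's the common total.
Column 5: -1 + 7 + 15 − 1 + 8 + 17 = 45, so its missing entry is 45 − 45 = 0.
Row 1: 16 + 12 + 9 + 0 + 17 − 8 = 46, so its missing entry is 45 − 46 = -1.
Row 2: 13 + 2 − 4 + 15 − 1 + 5 = 30, so its missing entry is 45 − 30 = 15.
Column 1: -1 + 13 + 12 + 17 + 1 − 12 = 30, so its missing entry is 45 − 30 = 15.
Row 4: 15 + 0 + 7 − 2 + 15 + 2 = 37, so its missing entry is 45 − 37 = 8.

p = 15, k = 8, n = 15, z = -1, m = 0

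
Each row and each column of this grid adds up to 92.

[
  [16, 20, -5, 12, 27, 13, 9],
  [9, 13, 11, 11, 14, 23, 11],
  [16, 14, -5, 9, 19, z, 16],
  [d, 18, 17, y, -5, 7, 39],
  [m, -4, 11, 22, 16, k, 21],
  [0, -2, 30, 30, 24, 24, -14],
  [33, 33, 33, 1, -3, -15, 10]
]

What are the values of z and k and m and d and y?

Column 4: 12 + 11 + 9 + 22 + 30 + 1 = 85, so its missing entry is 92 − 85 = 7.
Row 4: 18 + 17 + 7 − 5 + 7 + 39 = 83, so its missing entry is 92 − 83 = 9.
Column 1: 16 + 9 + 16 + 9 + 0 + 33 = 83, so its missing entry is 92 − 83 = 9.
Row 5: 9 − 4 + 11 + 22 + 16 + 21 = 75, so its missing entry is 92 − 75 = 17.
Row 3: 16 + 14 − 5 + 9 + 19 + 16 = 69, so its missing entry is 92 − 69 = 23.

z = 23, k = 17, m = 9, d = 9, y = 7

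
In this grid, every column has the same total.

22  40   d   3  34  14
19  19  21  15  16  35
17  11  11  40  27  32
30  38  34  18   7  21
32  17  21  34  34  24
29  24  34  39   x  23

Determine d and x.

d = 28, x = 31

Column 2 sums to 149 and so does column 6; that's the common total.
In column 3 the known cells total 121, leaving 149 − 121 = 28.
In column 5 the known cells total 118, leaving 149 − 118 = 31.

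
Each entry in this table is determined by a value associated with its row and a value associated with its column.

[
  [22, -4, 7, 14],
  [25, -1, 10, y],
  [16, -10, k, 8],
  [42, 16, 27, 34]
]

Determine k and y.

The difference between any two rows is the same in every column — this is an addition table with the headers hidden.
Row 3 minus row 1 is 16 − 22 = -6, so its entry in column 3 is 7 + (-6) = 1.
Row 2 minus row 1 is 25 − 22 = 3, so its entry in column 4 is 14 + 3 = 17.

k = 1, y = 17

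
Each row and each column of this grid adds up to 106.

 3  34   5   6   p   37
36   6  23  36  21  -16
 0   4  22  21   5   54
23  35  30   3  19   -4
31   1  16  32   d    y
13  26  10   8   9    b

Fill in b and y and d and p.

b = 40, y = -5, d = 31, p = 21

Row 6: 13 + 26 + 10 + 8 + 9 = 66, so its missing entry is 106 − 66 = 40.
Column 6: 37 − 16 + 54 − 4 + 40 = 111, so its missing entry is 106 − 111 = -5.
Row 5: 31 + 1 + 16 + 32 − 5 = 75, so its missing entry is 106 − 75 = 31.
Row 1: 3 + 34 + 5 + 6 + 37 = 85, so its missing entry is 106 − 85 = 21.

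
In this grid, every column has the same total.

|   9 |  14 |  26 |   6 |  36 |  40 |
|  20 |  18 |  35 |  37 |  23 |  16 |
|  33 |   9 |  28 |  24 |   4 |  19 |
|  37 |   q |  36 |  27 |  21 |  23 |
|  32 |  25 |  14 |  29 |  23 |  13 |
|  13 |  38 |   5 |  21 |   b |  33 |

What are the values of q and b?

q = 40, b = 37

The complete columns each total 144.
Column 2 is missing 144 − 104 = 40 (since 14 + 18 + 9 + 25 + 38 = 104).
Column 5 is missing 144 − 107 = 37 (since 36 + 23 + 4 + 21 + 23 = 107).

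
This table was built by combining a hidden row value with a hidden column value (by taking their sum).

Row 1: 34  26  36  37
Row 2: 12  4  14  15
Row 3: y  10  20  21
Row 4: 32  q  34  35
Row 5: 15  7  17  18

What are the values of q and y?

q = 24, y = 18

The difference between any two rows is the same in every column — this is an addition table with the headers hidden.
Row 4 minus row 1 is 34 − 36 = -2, so its entry in column 2 is 26 + (-2) = 24.
Row 3 minus row 1 is 20 − 36 = -16, so its entry in column 1 is 34 + (-16) = 18.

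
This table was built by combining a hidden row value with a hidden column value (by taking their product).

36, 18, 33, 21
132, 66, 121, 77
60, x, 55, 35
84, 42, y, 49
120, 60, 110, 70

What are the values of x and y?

Each row is a constant multiple of every other row — this is a multiplication table with the headers hidden.
Row 3 is 60/36 = 5/3 times row 1, so its entry in column 2 is 18 × 5/3 = 30.
Row 4 is 84/36 = 7/3 times row 1, so its entry in column 3 is 33 × 7/3 = 77.

x = 30, y = 77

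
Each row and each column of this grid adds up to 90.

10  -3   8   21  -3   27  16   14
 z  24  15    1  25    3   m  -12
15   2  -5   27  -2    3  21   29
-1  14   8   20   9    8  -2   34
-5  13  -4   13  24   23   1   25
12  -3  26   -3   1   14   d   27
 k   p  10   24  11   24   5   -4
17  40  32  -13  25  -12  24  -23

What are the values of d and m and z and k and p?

d = 16, m = 9, z = 25, k = 17, p = 3

Column 2: -3 + 24 + 2 + 14 + 13 − 3 + 40 = 87, so its missing entry is 90 − 87 = 3.
Row 6: 12 − 3 + 26 − 3 + 1 + 14 + 27 = 74, so its missing entry is 90 − 74 = 16.
Row 7: 3 + 10 + 24 + 11 + 24 + 5 − 4 = 73, so its missing entry is 90 − 73 = 17.
Column 1: 10 + 15 − 1 − 5 + 12 + 17 + 17 = 65, so its missing entry is 90 − 65 = 25.
Row 2: 25 + 24 + 15 + 1 + 25 + 3 − 12 = 81, so its missing entry is 90 − 81 = 9.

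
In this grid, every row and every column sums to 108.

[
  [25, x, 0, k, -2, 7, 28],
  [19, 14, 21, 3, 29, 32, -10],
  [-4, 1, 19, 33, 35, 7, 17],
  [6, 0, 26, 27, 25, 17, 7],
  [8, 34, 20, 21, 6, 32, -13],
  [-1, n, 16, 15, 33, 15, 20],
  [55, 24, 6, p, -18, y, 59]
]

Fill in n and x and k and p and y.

n = 10, x = 25, k = 25, p = -16, y = -2

Column 6: 7 + 32 + 7 + 17 + 32 + 15 = 110, so its missing entry is 108 − 110 = -2.
Row 6: -1 + 16 + 15 + 33 + 15 + 20 = 98, so its missing entry is 108 − 98 = 10.
Column 2: 14 + 1 + 0 + 34 + 10 + 24 = 83, so its missing entry is 108 − 83 = 25.
Row 1: 25 + 25 + 0 − 2 + 7 + 28 = 83, so its missing entry is 108 − 83 = 25.
Row 7: 55 + 24 + 6 − 18 − 2 + 59 = 124, so its missing entry is 108 − 124 = -16.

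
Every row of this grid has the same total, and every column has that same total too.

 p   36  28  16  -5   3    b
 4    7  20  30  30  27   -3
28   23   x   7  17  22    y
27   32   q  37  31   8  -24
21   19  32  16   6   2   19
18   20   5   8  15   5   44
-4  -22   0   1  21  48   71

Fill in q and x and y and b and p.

Rows 2 and 5 both sum to 115, so that's the common total.
Column 1: 4 + 28 + 27 + 21 + 18 − 4 = 94, so its missing entry is 115 − 94 = 21.
Row 1: 21 + 36 + 28 + 16 − 5 + 3 = 99, so its missing entry is 115 − 99 = 16.
Column 7: 16 − 3 − 24 + 19 + 44 + 71 = 123, so its missing entry is 115 − 123 = -8.
Row 3: 28 + 23 + 7 + 17 + 22 − 8 = 89, so its missing entry is 115 − 89 = 26.
Row 4: 27 + 32 + 37 + 31 + 8 − 24 = 111, so its missing entry is 115 − 111 = 4.

q = 4, x = 26, y = -8, b = 16, p = 21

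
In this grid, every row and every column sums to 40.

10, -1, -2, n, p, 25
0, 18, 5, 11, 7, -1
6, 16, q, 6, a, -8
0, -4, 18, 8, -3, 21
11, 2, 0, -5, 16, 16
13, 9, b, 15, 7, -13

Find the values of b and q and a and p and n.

b = 9, q = 10, a = 10, p = 3, n = 5

Column 4 has 11 + 6 + 8 − 5 + 15 = 35; the blank must be 40 − 35 = 5.
Row 1 has 10 − 1 − 2 + 5 + 25 = 37; the blank must be 40 − 37 = 3.
Column 5 has 3 + 7 − 3 + 16 + 7 = 30; the blank must be 40 − 30 = 10.
Row 3 has 6 + 16 + 6 + 10 − 8 = 30; the blank must be 40 − 30 = 10.
Row 6 has 13 + 9 + 15 + 7 − 13 = 31; the blank must be 40 − 31 = 9.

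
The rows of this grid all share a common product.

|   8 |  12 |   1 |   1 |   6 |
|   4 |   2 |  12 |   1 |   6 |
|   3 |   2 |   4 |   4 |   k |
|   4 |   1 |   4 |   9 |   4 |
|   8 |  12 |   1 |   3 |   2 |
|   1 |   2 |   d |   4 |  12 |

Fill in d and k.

d = 6, k = 6

Rows 4 and 5 each multiply to 576, so every row has product 576.
Row 6: 1×2×4×12 = 96, so the missing entry is 576 ÷ 96 = 6.
Row 3: 3×2×4×4 = 96, so the missing entry is 576 ÷ 96 = 6.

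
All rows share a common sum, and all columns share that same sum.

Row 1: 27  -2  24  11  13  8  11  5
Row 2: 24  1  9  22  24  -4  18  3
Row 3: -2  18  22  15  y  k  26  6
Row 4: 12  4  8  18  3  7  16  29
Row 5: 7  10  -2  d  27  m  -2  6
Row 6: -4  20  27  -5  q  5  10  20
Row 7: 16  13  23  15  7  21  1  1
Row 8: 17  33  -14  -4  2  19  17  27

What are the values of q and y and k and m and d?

Rows 1 and 2 both sum to 97, so that's the common total.
The known cells in column 4 total 72, leaving 97 − 72 = 25 for the blank.
The known cells in row 6 total 73, leaving 97 − 73 = 24 for the blank.
The known cells in column 5 total 100, leaving 97 − 100 = -3 for the blank.
The known cells in row 5 total 71, leaving 97 − 71 = 26 for the blank.
The known cells in row 3 total 82, leaving 97 − 82 = 15 for the blank.

q = 24, y = -3, k = 15, m = 26, d = 25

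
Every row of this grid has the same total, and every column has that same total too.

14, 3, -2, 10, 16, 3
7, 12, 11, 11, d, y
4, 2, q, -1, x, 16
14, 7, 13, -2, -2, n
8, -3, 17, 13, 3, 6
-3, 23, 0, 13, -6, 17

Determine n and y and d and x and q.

n = 14, y = -12, d = 15, x = 18, q = 5

Rows 1 and 5 both sum to 44, so that's the common total.
Column 3 has -2 + 11 + 13 + 17 + 0 = 39; the blank must be 44 − 39 = 5.
Row 3 has 4 + 2 + 5 − 1 + 16 = 26; the blank must be 44 − 26 = 18.
Column 5 has 16 + 18 − 2 + 3 − 6 = 29; the blank must be 44 − 29 = 15.
Row 2 has 7 + 12 + 11 + 11 + 15 = 56; the blank must be 44 − 56 = -12.
Row 4 has 14 + 7 + 13 − 2 − 2 = 30; the blank must be 44 − 30 = 14.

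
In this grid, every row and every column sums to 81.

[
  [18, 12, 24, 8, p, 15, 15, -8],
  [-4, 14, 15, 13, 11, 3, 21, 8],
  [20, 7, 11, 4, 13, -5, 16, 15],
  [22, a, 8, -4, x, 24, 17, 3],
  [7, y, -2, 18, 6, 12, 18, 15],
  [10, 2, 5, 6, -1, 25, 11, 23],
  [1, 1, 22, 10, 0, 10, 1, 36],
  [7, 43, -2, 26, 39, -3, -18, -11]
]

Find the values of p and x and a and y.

p = -3, x = 16, a = -5, y = 7

The known cells in row 1 total 84, leaving 81 − 84 = -3 for the blank.
The known cells in column 5 total 65, leaving 81 − 65 = 16 for the blank.
The known cells in row 4 total 86, leaving 81 − 86 = -5 for the blank.
The known cells in row 5 total 74, leaving 81 − 74 = 7 for the blank.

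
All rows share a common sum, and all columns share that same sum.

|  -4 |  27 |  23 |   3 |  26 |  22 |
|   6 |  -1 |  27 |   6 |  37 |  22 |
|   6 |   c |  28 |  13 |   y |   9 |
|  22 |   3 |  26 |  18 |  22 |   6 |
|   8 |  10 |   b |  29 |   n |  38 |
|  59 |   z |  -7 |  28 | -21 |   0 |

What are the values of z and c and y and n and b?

Rows 1 and 2 both sum to 97, so that's the common total.
Row 6: 59 − 7 + 28 − 21 + 0 = 59, so its missing entry is 97 − 59 = 38.
Column 2: 27 − 1 + 3 + 10 + 38 = 77, so its missing entry is 97 − 77 = 20.
Row 3: 6 + 20 + 28 + 13 + 9 = 76, so its missing entry is 97 − 76 = 21.
Column 5: 26 + 37 + 21 + 22 − 21 = 85, so its missing entry is 97 − 85 = 12.
Row 5: 8 + 10 + 29 + 12 + 38 = 97, so its missing entry is 97 − 97 = 0.

z = 38, c = 20, y = 21, n = 12, b = 0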